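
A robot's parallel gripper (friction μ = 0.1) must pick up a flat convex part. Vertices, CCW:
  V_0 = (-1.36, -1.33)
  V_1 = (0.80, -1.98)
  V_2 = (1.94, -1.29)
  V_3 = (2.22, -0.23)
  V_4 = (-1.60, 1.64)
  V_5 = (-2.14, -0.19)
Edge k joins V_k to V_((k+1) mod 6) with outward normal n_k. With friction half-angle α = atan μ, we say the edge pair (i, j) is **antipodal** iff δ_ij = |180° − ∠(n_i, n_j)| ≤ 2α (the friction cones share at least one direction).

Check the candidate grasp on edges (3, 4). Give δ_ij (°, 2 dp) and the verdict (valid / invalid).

δ = 80.36°, invalid

α = atan 0.1 = 5.71°;  2α = 11.42°
edge 3: e_3 = (-3.82, +1.87);  n_3 = (+0.4397, +0.8982)
edge 4: e_4 = (-0.54, -1.83);  n_4 = (-0.9591, +0.2830)
∠(n_3, n_4) = 99.64°
δ = |180° − 99.64°| = 80.36°
80.36° > 2α = 11.42°  →  invalid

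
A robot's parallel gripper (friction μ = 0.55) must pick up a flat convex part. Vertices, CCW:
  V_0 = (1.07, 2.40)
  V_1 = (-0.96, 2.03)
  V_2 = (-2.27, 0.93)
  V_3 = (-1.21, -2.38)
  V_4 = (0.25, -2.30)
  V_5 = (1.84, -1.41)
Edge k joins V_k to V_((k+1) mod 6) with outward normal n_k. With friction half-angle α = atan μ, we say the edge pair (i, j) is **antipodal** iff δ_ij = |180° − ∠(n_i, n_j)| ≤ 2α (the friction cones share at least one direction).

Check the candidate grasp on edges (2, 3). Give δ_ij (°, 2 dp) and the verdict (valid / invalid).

δ = 104.62°, invalid

α = atan 0.55 = 28.81°;  2α = 57.62°
edge 2: e_2 = (+1.06, -3.31);  n_2 = (-0.9524, -0.3050)
edge 3: e_3 = (+1.46, +0.08);  n_3 = (+0.0547, -0.9985)
∠(n_2, n_3) = 75.38°
δ = |180° − 75.38°| = 104.62°
104.62° > 2α = 57.62°  →  invalid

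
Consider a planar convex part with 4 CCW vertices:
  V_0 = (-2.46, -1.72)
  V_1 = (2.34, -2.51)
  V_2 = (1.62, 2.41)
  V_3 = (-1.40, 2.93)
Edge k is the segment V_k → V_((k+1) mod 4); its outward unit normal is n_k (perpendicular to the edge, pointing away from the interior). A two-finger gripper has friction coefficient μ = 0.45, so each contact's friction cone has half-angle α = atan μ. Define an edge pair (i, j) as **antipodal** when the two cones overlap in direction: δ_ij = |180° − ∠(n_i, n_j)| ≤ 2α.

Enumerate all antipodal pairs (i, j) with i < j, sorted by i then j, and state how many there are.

count = 2; pairs: (0,2), (1,3)

α = atan 0.45 = 24.23°;  2α = 48.46°
n_0 = (-0.1624, -0.9867)
n_1 = (+0.9895, +0.1448)
n_2 = (+0.1697, +0.9855)
n_3 = (-0.9750, +0.2223)
  (0,1): δ = 72.33°  ·
  (0,2): δ = 0.42°  ✓
  (0,3): δ = 86.50°  ·
  (1,2): δ = 108.10°  ·
  (1,3): δ = 21.17°  ✓
  (2,3): δ = 93.07°  ·
antipodal pairs: 2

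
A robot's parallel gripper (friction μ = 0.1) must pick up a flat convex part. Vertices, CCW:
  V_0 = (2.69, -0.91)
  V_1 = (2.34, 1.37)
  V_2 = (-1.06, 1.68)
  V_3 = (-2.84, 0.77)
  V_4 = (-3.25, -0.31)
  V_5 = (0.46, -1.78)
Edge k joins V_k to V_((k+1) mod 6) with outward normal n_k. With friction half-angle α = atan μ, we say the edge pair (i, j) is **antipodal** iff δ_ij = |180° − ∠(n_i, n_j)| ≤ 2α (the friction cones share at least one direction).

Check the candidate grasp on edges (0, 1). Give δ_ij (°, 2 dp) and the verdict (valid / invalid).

δ = 103.94°, invalid

α = atan 0.1 = 5.71°;  2α = 11.42°
edge 0: e_0 = (-0.35, +2.28);  n_0 = (+0.9884, +0.1517)
edge 1: e_1 = (-3.40, +0.31);  n_1 = (+0.0908, +0.9959)
∠(n_0, n_1) = 76.06°
δ = |180° − 76.06°| = 103.94°
103.94° > 2α = 11.42°  →  invalid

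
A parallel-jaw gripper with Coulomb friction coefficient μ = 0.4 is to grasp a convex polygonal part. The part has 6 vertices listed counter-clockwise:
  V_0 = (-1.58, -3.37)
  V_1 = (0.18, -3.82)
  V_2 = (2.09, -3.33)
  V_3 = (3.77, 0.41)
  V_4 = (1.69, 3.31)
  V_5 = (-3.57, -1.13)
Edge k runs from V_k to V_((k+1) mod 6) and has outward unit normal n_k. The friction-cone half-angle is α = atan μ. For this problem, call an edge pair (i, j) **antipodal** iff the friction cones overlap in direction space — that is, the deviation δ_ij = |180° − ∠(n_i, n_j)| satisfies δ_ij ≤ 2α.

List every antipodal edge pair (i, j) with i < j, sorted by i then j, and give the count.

α = atan 0.4 = 21.80°;  2α = 43.60°
n_0 = (-0.2477, -0.9688)
n_1 = (+0.2485, -0.9686)
n_2 = (+0.9122, -0.4098)
n_3 = (+0.8126, +0.5828)
n_4 = (-0.6450, +0.7642)
n_5 = (-0.7476, -0.6642)
  (0,1): δ = 151.27°  ·
  (0,2): δ = 99.85°  ·
  (0,3): δ = 40.01°  ✓
  (0,4): δ = 54.51°  ·
  (0,5): δ = 145.96°  ·
  (1,2): δ = 128.58°  ·
  (1,3): δ = 68.74°  ·
  (1,4): δ = 25.78°  ✓
  (1,5): δ = 117.23°  ·
  (2,3): δ = 120.16°  ·
  (2,4): δ = 25.64°  ✓
  (2,5): δ = 65.81°  ·
  (3,4): δ = 85.48°  ·
  (3,5): δ = 5.97°  ✓
  (4,5): δ = 88.55°  ·
antipodal pairs: 4

count = 4; pairs: (0,3), (1,4), (2,4), (3,5)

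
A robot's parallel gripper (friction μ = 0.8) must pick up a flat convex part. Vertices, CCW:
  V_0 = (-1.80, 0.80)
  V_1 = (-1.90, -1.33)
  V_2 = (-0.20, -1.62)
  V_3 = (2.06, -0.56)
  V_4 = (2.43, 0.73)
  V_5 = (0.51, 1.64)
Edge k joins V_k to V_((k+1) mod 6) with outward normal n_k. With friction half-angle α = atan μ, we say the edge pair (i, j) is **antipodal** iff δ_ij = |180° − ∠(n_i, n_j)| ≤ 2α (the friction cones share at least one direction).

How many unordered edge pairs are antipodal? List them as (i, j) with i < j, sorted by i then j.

count = 8; pairs: (0,2), (0,3), (0,4), (1,4), (1,5), (2,4), (2,5), (3,5)

α = atan 0.8 = 38.66°;  2α = 77.32°
n_0 = (-0.9989, +0.0469)
n_1 = (-0.1682, -0.9858)
n_2 = (+0.4246, -0.9054)
n_3 = (+0.9612, -0.2757)
n_4 = (+0.4283, +0.9036)
n_5 = (-0.3417, +0.9398)
  (0,1): δ = 96.99°  ·
  (0,2): δ = 62.18°  ✓
  (0,3): δ = 13.32°  ✓
  (0,4): δ = 67.33°  ✓
  (0,5): δ = 112.67°  ·
  (1,2): δ = 145.19°  ·
  (1,3): δ = 96.32°  ·
  (1,4): δ = 15.68°  ✓
  (1,5): δ = 29.66°  ✓
  (2,3): δ = 131.13°  ·
  (2,4): δ = 50.49°  ✓
  (2,5): δ = 5.14°  ✓
  (3,4): δ = 99.35°  ·
  (3,5): δ = 54.01°  ✓
  (4,5): δ = 134.66°  ·
antipodal pairs: 8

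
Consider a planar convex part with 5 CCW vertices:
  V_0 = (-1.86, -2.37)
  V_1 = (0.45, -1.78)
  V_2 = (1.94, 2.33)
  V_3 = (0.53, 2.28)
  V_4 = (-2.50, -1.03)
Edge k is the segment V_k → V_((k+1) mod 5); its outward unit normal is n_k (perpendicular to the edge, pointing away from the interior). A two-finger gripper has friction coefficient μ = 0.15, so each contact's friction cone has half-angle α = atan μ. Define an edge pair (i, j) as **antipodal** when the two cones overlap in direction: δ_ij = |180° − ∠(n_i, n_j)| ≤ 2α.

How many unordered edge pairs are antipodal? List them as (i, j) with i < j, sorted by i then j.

count = 1; pairs: (0,2)

α = atan 0.15 = 8.53°;  2α = 17.06°
n_0 = (+0.2475, -0.9689)
n_1 = (+0.9401, -0.3408)
n_2 = (-0.0354, +0.9994)
n_3 = (-0.7376, +0.6752)
n_4 = (-0.9024, -0.4310)
  (0,1): δ = 124.25°  ·
  (0,2): δ = 12.30°  ✓
  (0,3): δ = 33.20°  ·
  (0,4): δ = 101.20°  ·
  (1,2): δ = 68.04°  ·
  (1,3): δ = 22.54°  ·
  (1,4): δ = 45.46°  ·
  (2,3): δ = 134.50°  ·
  (2,4): δ = 66.50°  ·
  (3,4): δ = 112.00°  ·
antipodal pairs: 1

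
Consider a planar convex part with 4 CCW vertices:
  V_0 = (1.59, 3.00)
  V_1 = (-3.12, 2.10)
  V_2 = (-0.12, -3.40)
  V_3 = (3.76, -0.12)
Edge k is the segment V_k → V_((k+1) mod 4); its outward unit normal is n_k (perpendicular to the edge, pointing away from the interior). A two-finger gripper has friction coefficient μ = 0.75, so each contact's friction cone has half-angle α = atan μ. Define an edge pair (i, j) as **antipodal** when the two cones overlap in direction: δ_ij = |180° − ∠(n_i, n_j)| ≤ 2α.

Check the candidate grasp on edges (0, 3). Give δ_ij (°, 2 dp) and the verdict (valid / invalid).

α = atan 0.75 = 36.87°;  2α = 73.74°
edge 0: e_0 = (-4.71, -0.90);  n_0 = (-0.1877, +0.9822)
edge 3: e_3 = (-2.17, +3.12);  n_3 = (+0.8210, +0.5710)
∠(n_0, n_3) = 66.00°
δ = |180° − 66.00°| = 114.00°
114.00° > 2α = 73.74°  →  invalid

δ = 114.00°, invalid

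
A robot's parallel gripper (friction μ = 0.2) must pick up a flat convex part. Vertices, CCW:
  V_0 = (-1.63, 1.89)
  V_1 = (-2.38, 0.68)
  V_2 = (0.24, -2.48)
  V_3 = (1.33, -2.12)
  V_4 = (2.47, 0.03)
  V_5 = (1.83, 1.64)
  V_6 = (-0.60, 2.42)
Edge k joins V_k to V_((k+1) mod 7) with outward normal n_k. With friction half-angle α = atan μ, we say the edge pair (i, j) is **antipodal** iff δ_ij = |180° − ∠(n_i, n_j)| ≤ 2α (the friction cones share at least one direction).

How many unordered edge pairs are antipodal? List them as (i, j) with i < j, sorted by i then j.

α = atan 0.2 = 11.31°;  2α = 22.62°
n_0 = (-0.8500, +0.5268)
n_1 = (-0.7698, -0.6383)
n_2 = (+0.3136, -0.9496)
n_3 = (+0.8835, -0.4685)
n_4 = (+0.9293, +0.3694)
n_5 = (+0.3056, +0.9522)
n_6 = (-0.4575, +0.8892)
  (0,1): δ = 108.55°  ·
  (0,2): δ = 39.93°  ·
  (0,3): δ = 3.86°  ✓
  (0,4): δ = 53.47°  ·
  (0,5): δ = 104.00°  ·
  (0,6): δ = 149.02°  ·
  (1,2): δ = 111.39°  ·
  (1,3): δ = 67.60°  ·
  (1,4): δ = 17.98°  ✓
  (1,5): δ = 32.54°  ·
  (1,6): δ = 77.57°  ·
  (2,3): δ = 136.21°  ·
  (2,4): δ = 86.60°  ·
  (2,5): δ = 36.07°  ·
  (2,6): δ = 8.95°  ✓
  (3,4): δ = 130.39°  ·
  (3,5): δ = 79.86°  ·
  (3,6): δ = 34.84°  ·
  (4,5): δ = 129.47°  ·
  (4,6): δ = 84.45°  ·
  (5,6): δ = 134.98°  ·
antipodal pairs: 3

count = 3; pairs: (0,3), (1,4), (2,6)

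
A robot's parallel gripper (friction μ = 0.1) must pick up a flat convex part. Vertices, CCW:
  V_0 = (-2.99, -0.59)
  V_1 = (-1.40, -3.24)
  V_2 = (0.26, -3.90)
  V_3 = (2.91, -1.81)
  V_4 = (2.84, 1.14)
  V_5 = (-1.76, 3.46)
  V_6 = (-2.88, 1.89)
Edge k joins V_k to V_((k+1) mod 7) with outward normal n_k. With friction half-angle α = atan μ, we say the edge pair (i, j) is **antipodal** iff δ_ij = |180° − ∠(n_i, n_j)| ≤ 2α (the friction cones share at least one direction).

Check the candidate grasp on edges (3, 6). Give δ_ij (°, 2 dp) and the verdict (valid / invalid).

δ = 3.90°, valid

α = atan 0.1 = 5.71°;  2α = 11.42°
edge 3: e_3 = (-0.07, +2.95);  n_3 = (+0.9997, +0.0237)
edge 6: e_6 = (-0.11, -2.48);  n_6 = (-0.9990, +0.0443)
∠(n_3, n_6) = 176.10°
δ = |180° − 176.10°| = 3.90°
3.90° ≤ 2α = 11.42°  →  valid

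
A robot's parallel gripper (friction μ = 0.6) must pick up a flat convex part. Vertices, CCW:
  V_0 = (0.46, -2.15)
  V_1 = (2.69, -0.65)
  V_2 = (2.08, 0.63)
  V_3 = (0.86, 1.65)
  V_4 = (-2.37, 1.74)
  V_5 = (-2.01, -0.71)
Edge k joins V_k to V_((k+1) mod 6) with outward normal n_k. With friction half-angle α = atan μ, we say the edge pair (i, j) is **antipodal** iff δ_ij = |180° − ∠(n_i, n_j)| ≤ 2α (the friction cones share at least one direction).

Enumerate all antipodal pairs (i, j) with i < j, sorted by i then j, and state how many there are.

α = atan 0.6 = 30.96°;  2α = 61.93°
n_0 = (+0.5581, -0.8298)
n_1 = (+0.9027, +0.4302)
n_2 = (+0.6414, +0.7672)
n_3 = (+0.0279, +0.9996)
n_4 = (-0.9894, -0.1454)
n_5 = (-0.5037, -0.8639)
  (0,1): δ = 98.45°  ·
  (0,2): δ = 73.82°  ·
  (0,3): δ = 35.52°  ✓
  (0,4): δ = 64.43°  ·
  (0,5): δ = 115.83°  ·
  (1,2): δ = 155.38°  ·
  (1,3): δ = 117.08°  ·
  (1,4): δ = 17.12°  ✓
  (1,5): δ = 34.28°  ✓
  (2,3): δ = 141.70°  ·
  (2,4): δ = 41.74°  ✓
  (2,5): δ = 9.66°  ✓
  (3,4): δ = 80.04°  ·
  (3,5): δ = 28.65°  ✓
  (4,5): δ = 128.60°  ·
antipodal pairs: 6

count = 6; pairs: (0,3), (1,4), (1,5), (2,4), (2,5), (3,5)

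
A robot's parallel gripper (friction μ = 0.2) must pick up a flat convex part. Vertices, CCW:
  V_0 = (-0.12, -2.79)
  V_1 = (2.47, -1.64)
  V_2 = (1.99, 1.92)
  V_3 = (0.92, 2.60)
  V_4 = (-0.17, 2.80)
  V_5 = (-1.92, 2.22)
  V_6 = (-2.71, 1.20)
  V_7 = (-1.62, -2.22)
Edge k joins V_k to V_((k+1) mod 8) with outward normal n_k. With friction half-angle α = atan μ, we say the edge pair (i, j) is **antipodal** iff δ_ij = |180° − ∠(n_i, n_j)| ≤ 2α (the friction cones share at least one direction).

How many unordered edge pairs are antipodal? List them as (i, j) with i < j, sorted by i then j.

count = 4; pairs: (0,4), (1,6), (2,7), (3,7)

α = atan 0.2 = 11.31°;  2α = 22.62°
n_0 = (+0.4058, -0.9140)
n_1 = (+0.9910, +0.1336)
n_2 = (+0.5364, +0.8440)
n_3 = (+0.1805, +0.9836)
n_4 = (-0.3146, +0.9492)
n_5 = (-0.7906, +0.6123)
n_6 = (-0.9528, -0.3037)
n_7 = (-0.3552, -0.9348)
  (0,1): δ = 106.26°  ·
  (0,2): δ = 56.38°  ·
  (0,3): δ = 34.34°  ·
  (0,4): δ = 5.61°  ✓
  (0,5): δ = 28.30°  ·
  (0,6): δ = 83.74°  ·
  (0,7): δ = 135.25°  ·
  (1,2): δ = 130.12°  ·
  (1,3): δ = 108.08°  ·
  (1,4): δ = 79.34°  ·
  (1,5): δ = 45.44°  ·
  (1,6): δ = 10.00°  ✓
  (1,7): δ = 61.51°  ·
  (2,3): δ = 157.96°  ·
  (2,4): δ = 129.23°  ·
  (2,5): δ = 95.32°  ·
  (2,6): δ = 39.89°  ·
  (2,7): δ = 11.63°  ✓
  (3,4): δ = 151.27°  ·
  (3,5): δ = 117.36°  ·
  (3,6): δ = 61.92°  ·
  (3,7): δ = 10.41°  ✓
  (4,5): δ = 146.09°  ·
  (4,6): δ = 90.66°  ·
  (4,7): δ = 39.14°  ·
  (5,6): δ = 124.56°  ·
  (5,7): δ = 73.05°  ·
  (6,7): δ = 128.48°  ·
antipodal pairs: 4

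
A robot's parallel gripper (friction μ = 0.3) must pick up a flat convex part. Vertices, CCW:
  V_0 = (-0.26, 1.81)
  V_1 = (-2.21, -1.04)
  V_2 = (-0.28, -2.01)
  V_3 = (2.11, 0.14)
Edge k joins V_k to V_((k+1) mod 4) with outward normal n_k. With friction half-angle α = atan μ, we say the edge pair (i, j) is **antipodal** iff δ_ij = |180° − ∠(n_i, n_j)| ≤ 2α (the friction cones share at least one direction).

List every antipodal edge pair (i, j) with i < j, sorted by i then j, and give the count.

α = atan 0.3 = 16.70°;  2α = 33.40°
n_0 = (-0.8253, +0.5647)
n_1 = (-0.4491, -0.8935)
n_2 = (+0.6688, -0.7434)
n_3 = (+0.5760, +0.8174)
  (0,1): δ = 82.30°  ·
  (0,2): δ = 13.65°  ✓
  (0,3): δ = 89.21°  ·
  (1,2): δ = 111.34°  ·
  (1,3): δ = 8.49°  ✓
  (2,3): δ = 77.14°  ·
antipodal pairs: 2

count = 2; pairs: (0,2), (1,3)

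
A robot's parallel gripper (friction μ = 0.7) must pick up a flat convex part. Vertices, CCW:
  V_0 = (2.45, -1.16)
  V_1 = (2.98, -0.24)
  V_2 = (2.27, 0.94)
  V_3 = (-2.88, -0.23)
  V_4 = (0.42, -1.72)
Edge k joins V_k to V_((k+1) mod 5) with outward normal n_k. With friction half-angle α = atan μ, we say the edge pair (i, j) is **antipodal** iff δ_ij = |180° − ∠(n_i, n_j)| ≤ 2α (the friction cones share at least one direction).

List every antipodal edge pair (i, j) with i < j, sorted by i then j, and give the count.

count = 4; pairs: (0,2), (1,3), (2,3), (2,4)

α = atan 0.7 = 34.99°;  2α = 69.98°
n_0 = (+0.8665, -0.4992)
n_1 = (+0.8569, +0.5156)
n_2 = (-0.2215, +0.9752)
n_3 = (-0.4115, -0.9114)
n_4 = (+0.2659, -0.9640)
  (0,1): δ = 119.02°  ·
  (0,2): δ = 47.25°  ✓
  (0,3): δ = 95.65°  ·
  (0,4): δ = 135.37°  ·
  (1,2): δ = 108.24°  ·
  (1,3): δ = 34.66°  ✓
  (1,4): δ = 74.39°  ·
  (2,3): δ = 37.10°  ✓
  (2,4): δ = 2.62°  ✓
  (3,4): δ = 140.28°  ·
antipodal pairs: 4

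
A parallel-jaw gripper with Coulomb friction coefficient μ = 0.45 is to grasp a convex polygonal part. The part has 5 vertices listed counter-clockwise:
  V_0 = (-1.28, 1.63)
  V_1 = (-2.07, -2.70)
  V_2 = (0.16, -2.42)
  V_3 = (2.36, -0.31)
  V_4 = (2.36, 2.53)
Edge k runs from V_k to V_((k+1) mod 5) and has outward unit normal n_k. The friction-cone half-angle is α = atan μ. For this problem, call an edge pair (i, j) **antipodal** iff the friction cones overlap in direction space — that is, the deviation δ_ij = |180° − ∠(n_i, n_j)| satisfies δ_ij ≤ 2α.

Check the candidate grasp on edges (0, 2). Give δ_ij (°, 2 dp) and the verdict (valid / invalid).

δ = 35.86°, valid

α = atan 0.45 = 24.23°;  2α = 48.46°
edge 0: e_0 = (-0.79, -4.33);  n_0 = (-0.9838, +0.1795)
edge 2: e_2 = (+2.20, +2.11);  n_2 = (+0.6922, -0.7217)
∠(n_0, n_2) = 144.14°
δ = |180° − 144.14°| = 35.86°
35.86° ≤ 2α = 48.46°  →  valid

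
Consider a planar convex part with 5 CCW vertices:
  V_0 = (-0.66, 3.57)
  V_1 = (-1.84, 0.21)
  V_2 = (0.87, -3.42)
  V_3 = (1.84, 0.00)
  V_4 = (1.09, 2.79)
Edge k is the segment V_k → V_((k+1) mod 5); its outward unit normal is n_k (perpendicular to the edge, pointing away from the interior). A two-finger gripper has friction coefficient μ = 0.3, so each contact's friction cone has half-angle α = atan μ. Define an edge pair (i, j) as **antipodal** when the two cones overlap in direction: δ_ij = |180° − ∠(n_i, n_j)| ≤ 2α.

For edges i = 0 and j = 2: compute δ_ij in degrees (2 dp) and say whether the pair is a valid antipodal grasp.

δ = 3.52°, valid

α = atan 0.3 = 16.70°;  2α = 33.40°
edge 0: e_0 = (-1.18, -3.36);  n_0 = (-0.9435, +0.3314)
edge 2: e_2 = (+0.97, +3.42);  n_2 = (+0.9621, -0.2729)
∠(n_0, n_2) = 176.48°
δ = |180° − 176.48°| = 3.52°
3.52° ≤ 2α = 33.40°  →  valid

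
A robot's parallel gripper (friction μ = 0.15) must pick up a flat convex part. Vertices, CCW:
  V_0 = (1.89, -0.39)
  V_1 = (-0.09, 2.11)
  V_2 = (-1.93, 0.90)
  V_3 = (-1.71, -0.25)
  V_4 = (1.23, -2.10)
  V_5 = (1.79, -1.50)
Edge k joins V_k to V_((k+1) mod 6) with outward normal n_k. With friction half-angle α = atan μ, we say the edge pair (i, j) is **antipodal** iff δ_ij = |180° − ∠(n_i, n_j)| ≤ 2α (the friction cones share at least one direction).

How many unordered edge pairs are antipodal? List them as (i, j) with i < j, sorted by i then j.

α = atan 0.15 = 8.53°;  2α = 17.06°
n_0 = (+0.7839, +0.6209)
n_1 = (-0.5494, +0.8355)
n_2 = (-0.9822, -0.1879)
n_3 = (-0.5326, -0.8464)
n_4 = (+0.7311, -0.6823)
n_5 = (+0.9960, -0.0897)
  (0,1): δ = 95.05°  ·
  (0,2): δ = 27.55°  ·
  (0,3): δ = 19.44°  ·
  (0,4): δ = 98.60°  ·
  (0,5): δ = 136.47°  ·
  (1,2): δ = 112.50°  ·
  (1,3): δ = 65.51°  ·
  (1,4): δ = 13.65°  ✓
  (1,5): δ = 51.52°  ·
  (2,3): δ = 133.01°  ·
  (2,4): δ = 53.86°  ·
  (2,5): δ = 15.98°  ✓
  (3,4): δ = 100.84°  ·
  (3,5): δ = 62.97°  ·
  (4,5): δ = 142.12°  ·
antipodal pairs: 2

count = 2; pairs: (1,4), (2,5)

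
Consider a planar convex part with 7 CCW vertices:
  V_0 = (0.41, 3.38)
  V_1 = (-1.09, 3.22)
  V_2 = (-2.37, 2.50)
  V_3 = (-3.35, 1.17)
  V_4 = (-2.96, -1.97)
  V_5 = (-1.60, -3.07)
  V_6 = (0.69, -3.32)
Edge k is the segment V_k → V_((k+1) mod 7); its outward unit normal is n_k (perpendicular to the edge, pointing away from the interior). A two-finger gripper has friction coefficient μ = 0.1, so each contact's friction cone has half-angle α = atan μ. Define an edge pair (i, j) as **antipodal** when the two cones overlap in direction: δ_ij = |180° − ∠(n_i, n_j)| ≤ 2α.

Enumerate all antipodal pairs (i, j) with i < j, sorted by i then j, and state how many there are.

count = 1; pairs: (3,6)

α = atan 0.1 = 5.71°;  2α = 11.42°
n_0 = (-0.1061, +0.9944)
n_1 = (-0.4903, +0.8716)
n_2 = (-0.8051, +0.5932)
n_3 = (-0.9924, -0.1233)
n_4 = (-0.6289, -0.7775)
n_5 = (-0.1085, -0.9941)
n_6 = (+0.9991, +0.0418)
  (0,1): δ = 156.73°  ·
  (0,2): δ = 132.47°  ·
  (0,3): δ = 89.01°  ·
  (0,4): δ = 45.06°  ·
  (0,5): δ = 12.32°  ·
  (0,6): δ = 86.30°  ·
  (1,2): δ = 155.74°  ·
  (1,3): δ = 112.28°  ·
  (1,4): δ = 68.32°  ·
  (1,5): δ = 35.59°  ·
  (1,6): δ = 63.04°  ·
  (2,3): δ = 136.54°  ·
  (2,4): δ = 92.58°  ·
  (2,5): δ = 59.85°  ·
  (2,6): δ = 38.78°  ·
  (3,4): δ = 136.05°  ·
  (3,5): δ = 103.31°  ·
  (3,6): δ = 4.69°  ✓
  (4,5): δ = 147.26°  ·
  (4,6): δ = 48.64°  ·
  (5,6): δ = 81.38°  ·
antipodal pairs: 1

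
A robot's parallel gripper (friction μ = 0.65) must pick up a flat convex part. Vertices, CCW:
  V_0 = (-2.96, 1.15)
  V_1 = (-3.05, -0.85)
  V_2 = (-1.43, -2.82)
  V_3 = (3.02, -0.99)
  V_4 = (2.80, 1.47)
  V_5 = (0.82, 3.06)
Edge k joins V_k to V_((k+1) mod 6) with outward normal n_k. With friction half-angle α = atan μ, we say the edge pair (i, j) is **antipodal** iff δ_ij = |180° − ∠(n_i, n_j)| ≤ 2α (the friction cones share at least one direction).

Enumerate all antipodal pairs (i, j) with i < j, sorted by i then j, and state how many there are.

α = atan 0.65 = 33.02°;  2α = 66.05°
n_0 = (-0.9990, +0.0450)
n_1 = (-0.7724, -0.6352)
n_2 = (+0.3803, -0.9249)
n_3 = (+0.9960, +0.0891)
n_4 = (+0.6261, +0.7797)
n_5 = (-0.4510, +0.8925)
  (0,1): δ = 137.99°  ·
  (0,2): δ = 65.07°  ✓
  (0,3): δ = 7.69°  ✓
  (0,4): δ = 53.81°  ✓
  (0,5): δ = 119.38°  ·
  (1,2): δ = 107.08°  ·
  (1,3): δ = 34.32°  ✓
  (1,4): δ = 11.80°  ✓
  (1,5): δ = 77.38°  ·
  (2,3): δ = 107.24°  ·
  (2,4): δ = 61.12°  ✓
  (2,5): δ = 4.45°  ✓
  (3,4): δ = 133.88°  ·
  (3,5): δ = 68.30°  ·
  (4,5): δ = 114.43°  ·
antipodal pairs: 7

count = 7; pairs: (0,2), (0,3), (0,4), (1,3), (1,4), (2,4), (2,5)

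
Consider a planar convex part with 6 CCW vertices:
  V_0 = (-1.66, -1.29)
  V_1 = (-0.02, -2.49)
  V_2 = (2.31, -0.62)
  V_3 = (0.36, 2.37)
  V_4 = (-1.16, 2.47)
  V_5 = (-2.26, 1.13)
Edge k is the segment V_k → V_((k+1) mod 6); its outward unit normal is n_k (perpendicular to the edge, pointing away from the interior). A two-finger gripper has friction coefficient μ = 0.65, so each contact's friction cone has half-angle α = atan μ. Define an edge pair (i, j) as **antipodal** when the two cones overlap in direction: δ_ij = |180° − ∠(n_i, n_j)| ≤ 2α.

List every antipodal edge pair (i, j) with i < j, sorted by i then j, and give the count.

count = 6; pairs: (0,2), (0,3), (1,3), (1,4), (1,5), (2,5)

α = atan 0.65 = 33.02°;  2α = 66.05°
n_0 = (-0.5905, -0.8070)
n_1 = (+0.6259, -0.7799)
n_2 = (+0.8376, +0.5463)
n_3 = (+0.0656, +0.9978)
n_4 = (-0.7729, +0.6345)
n_5 = (-0.9706, -0.2406)
  (0,1): δ = 105.06°  ·
  (0,2): δ = 20.70°  ✓
  (0,3): δ = 32.43°  ✓
  (0,4): δ = 86.81°  ·
  (0,5): δ = 140.12°  ·
  (1,2): δ = 95.64°  ·
  (1,3): δ = 42.51°  ✓
  (1,4): δ = 11.87°  ✓
  (1,5): δ = 65.18°  ✓
  (2,3): δ = 126.88°  ·
  (2,4): δ = 72.49°  ·
  (2,5): δ = 19.19°  ✓
  (3,4): δ = 125.62°  ·
  (3,5): δ = 72.31°  ·
  (4,5): δ = 126.69°  ·
antipodal pairs: 6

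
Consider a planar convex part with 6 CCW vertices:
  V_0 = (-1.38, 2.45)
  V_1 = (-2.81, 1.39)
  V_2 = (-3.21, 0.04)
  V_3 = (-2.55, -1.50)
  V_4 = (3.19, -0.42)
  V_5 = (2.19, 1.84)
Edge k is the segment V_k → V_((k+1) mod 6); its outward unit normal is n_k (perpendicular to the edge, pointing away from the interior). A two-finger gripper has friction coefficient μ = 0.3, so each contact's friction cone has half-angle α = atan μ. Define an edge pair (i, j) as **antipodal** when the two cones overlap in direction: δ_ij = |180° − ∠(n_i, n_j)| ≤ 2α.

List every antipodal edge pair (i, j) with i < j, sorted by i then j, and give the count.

count = 3; pairs: (0,3), (2,4), (3,5)

α = atan 0.3 = 16.70°;  2α = 33.40°
n_0 = (-0.5955, +0.8034)
n_1 = (-0.9588, +0.2841)
n_2 = (-0.9191, -0.3939)
n_3 = (+0.1849, -0.9828)
n_4 = (+0.9145, +0.4046)
n_5 = (+0.1684, +0.9857)
  (0,1): δ = 143.05°  ·
  (0,2): δ = 103.35°  ·
  (0,3): δ = 25.89°  ✓
  (0,4): δ = 77.32°  ·
  (0,5): δ = 133.76°  ·
  (1,2): δ = 140.30°  ·
  (1,3): δ = 62.84°  ·
  (1,4): δ = 40.37°  ·
  (1,5): δ = 96.81°  ·
  (2,3): δ = 102.54°  ·
  (2,4): δ = 0.67°  ✓
  (2,5): δ = 57.11°  ·
  (3,4): δ = 76.79°  ·
  (3,5): δ = 20.35°  ✓
  (4,5): δ = 123.56°  ·
antipodal pairs: 3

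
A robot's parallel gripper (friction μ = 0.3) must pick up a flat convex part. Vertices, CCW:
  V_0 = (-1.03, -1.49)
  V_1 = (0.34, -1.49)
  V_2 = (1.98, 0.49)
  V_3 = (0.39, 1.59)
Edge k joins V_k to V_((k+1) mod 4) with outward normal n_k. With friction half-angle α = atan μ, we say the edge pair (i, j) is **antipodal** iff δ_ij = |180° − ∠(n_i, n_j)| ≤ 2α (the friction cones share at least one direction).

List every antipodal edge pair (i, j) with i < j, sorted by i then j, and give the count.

count = 1; pairs: (1,3)

α = atan 0.3 = 16.70°;  2α = 33.40°
n_0 = (+0.0000, -1.0000)
n_1 = (+0.7701, -0.6379)
n_2 = (+0.5689, +0.8224)
n_3 = (-0.9081, +0.4187)
  (0,1): δ = 129.63°  ·
  (0,2): δ = 34.68°  ·
  (0,3): δ = 65.25°  ·
  (1,2): δ = 85.04°  ·
  (1,3): δ = 14.88°  ✓
  (2,3): δ = 80.08°  ·
antipodal pairs: 1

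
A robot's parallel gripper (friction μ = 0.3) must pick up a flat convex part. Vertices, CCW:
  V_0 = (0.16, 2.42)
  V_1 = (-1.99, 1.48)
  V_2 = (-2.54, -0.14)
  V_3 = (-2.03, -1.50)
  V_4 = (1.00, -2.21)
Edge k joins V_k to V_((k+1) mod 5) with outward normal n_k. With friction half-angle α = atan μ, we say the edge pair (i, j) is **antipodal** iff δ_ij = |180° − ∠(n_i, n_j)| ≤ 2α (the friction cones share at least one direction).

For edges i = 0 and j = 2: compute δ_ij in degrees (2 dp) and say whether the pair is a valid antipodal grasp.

δ = 93.06°, invalid

α = atan 0.3 = 16.70°;  2α = 33.40°
edge 0: e_0 = (-2.15, -0.94);  n_0 = (-0.4006, +0.9163)
edge 2: e_2 = (+0.51, -1.36);  n_2 = (-0.9363, -0.3511)
∠(n_0, n_2) = 86.94°
δ = |180° − 86.94°| = 93.06°
93.06° > 2α = 33.40°  →  invalid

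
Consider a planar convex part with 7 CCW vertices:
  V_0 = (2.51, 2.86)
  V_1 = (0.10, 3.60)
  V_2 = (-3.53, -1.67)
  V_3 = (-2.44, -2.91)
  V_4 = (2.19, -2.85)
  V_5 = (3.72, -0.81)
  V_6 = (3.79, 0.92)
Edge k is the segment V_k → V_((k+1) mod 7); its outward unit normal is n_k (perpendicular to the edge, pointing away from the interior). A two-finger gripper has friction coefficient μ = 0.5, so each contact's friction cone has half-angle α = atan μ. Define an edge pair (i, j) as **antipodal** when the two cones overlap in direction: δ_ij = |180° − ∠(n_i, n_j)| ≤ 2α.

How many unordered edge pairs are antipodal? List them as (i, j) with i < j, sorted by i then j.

α = atan 0.5 = 26.57°;  2α = 53.13°
n_0 = (+0.2935, +0.9560)
n_1 = (-0.8235, +0.5673)
n_2 = (-0.7511, -0.6602)
n_3 = (+0.0130, -0.9999)
n_4 = (+0.8000, -0.6000)
n_5 = (+0.9992, -0.0404)
n_6 = (+0.8347, +0.5507)
  (0,1): δ = 107.49°  ·
  (0,2): δ = 31.61°  ✓
  (0,3): δ = 17.81°  ✓
  (0,4): δ = 70.20°  ·
  (0,5): δ = 104.75°  ·
  (0,6): δ = 140.49°  ·
  (1,2): δ = 104.12°  ·
  (1,3): δ = 54.70°  ·
  (1,4): δ = 2.31°  ✓
  (1,5): δ = 32.24°  ✓
  (1,6): δ = 67.98°  ·
  (2,3): δ = 130.57°  ·
  (2,4): δ = 78.19°  ·
  (2,5): δ = 43.63°  ✓
  (2,6): δ = 7.90°  ✓
  (3,4): δ = 127.61°  ·
  (3,5): δ = 93.06°  ·
  (3,6): δ = 57.33°  ·
  (4,5): δ = 145.45°  ·
  (4,6): δ = 109.71°  ·
  (5,6): δ = 144.27°  ·
antipodal pairs: 6

count = 6; pairs: (0,2), (0,3), (1,4), (1,5), (2,5), (2,6)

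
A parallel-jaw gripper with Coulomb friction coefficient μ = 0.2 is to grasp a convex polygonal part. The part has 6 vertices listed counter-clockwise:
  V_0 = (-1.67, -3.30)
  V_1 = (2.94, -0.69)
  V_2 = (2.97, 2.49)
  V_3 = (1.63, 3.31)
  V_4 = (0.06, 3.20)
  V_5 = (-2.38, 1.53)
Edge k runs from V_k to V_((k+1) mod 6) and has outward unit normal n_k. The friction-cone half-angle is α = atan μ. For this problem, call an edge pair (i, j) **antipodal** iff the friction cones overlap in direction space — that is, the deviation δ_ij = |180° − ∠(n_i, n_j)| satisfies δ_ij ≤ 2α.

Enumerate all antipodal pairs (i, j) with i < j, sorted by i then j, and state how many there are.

count = 2; pairs: (0,4), (1,5)

α = atan 0.2 = 11.31°;  2α = 22.62°
n_0 = (+0.4927, -0.8702)
n_1 = (+1.0000, -0.0094)
n_2 = (+0.5220, +0.8530)
n_3 = (-0.0699, +0.9976)
n_4 = (-0.5648, +0.8252)
n_5 = (-0.9894, -0.1454)
  (0,1): δ = 120.06°  ·
  (0,2): δ = 60.98°  ·
  (0,3): δ = 25.51°  ·
  (0,4): δ = 4.87°  ✓
  (0,5): δ = 68.85°  ·
  (1,2): δ = 120.92°  ·
  (1,3): δ = 85.45°  ·
  (1,4): δ = 55.07°  ·
  (1,5): δ = 8.90°  ✓
  (2,3): δ = 144.53°  ·
  (2,4): δ = 114.15°  ·
  (2,5): δ = 50.17°  ·
  (3,4): δ = 149.62°  ·
  (3,5): δ = 85.65°  ·
  (4,5): δ = 116.03°  ·
antipodal pairs: 2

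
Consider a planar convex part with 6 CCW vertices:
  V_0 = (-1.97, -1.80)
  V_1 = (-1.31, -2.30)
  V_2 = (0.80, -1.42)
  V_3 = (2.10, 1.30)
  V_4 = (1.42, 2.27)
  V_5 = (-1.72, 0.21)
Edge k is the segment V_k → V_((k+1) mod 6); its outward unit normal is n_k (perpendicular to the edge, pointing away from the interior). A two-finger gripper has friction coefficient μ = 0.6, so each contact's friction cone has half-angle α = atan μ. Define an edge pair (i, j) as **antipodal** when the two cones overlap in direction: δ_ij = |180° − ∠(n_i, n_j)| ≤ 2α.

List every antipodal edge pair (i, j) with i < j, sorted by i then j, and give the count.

count = 6; pairs: (0,3), (1,4), (1,5), (2,4), (2,5), (3,5)

α = atan 0.6 = 30.96°;  2α = 61.93°
n_0 = (-0.6039, -0.7971)
n_1 = (+0.3849, -0.9229)
n_2 = (+0.9022, -0.4312)
n_3 = (+0.8188, +0.5740)
n_4 = (-0.5485, +0.8361)
n_5 = (-0.9924, +0.1234)
  (0,1): δ = 120.21°  ·
  (0,2): δ = 78.40°  ·
  (0,3): δ = 17.82°  ✓
  (0,4): δ = 70.41°  ·
  (0,5): δ = 120.06°  ·
  (1,2): δ = 138.18°  ·
  (1,3): δ = 77.61°  ·
  (1,4): δ = 10.63°  ✓
  (1,5): δ = 60.27°  ✓
  (2,3): δ = 119.42°  ·
  (2,4): δ = 31.19°  ✓
  (2,5): δ = 18.46°  ✓
  (3,4): δ = 91.76°  ·
  (3,5): δ = 42.12°  ✓
  (4,5): δ = 130.36°  ·
antipodal pairs: 6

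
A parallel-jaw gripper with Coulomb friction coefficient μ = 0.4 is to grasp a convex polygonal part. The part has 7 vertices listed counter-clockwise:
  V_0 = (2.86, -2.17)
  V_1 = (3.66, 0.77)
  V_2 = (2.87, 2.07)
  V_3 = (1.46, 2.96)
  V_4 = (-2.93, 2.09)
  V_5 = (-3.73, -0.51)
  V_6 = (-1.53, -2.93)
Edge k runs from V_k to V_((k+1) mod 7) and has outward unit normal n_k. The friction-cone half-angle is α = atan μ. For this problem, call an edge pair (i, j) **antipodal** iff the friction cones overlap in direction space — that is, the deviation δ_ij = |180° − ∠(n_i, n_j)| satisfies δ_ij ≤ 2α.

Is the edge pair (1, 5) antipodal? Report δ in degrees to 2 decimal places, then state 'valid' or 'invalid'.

δ = 10.99°, valid

α = atan 0.4 = 21.80°;  2α = 43.60°
edge 1: e_1 = (-0.79, +1.30);  n_1 = (+0.8546, +0.5193)
edge 5: e_5 = (+2.20, -2.42);  n_5 = (-0.7399, -0.6727)
∠(n_1, n_5) = 169.01°
δ = |180° − 169.01°| = 10.99°
10.99° ≤ 2α = 43.60°  →  valid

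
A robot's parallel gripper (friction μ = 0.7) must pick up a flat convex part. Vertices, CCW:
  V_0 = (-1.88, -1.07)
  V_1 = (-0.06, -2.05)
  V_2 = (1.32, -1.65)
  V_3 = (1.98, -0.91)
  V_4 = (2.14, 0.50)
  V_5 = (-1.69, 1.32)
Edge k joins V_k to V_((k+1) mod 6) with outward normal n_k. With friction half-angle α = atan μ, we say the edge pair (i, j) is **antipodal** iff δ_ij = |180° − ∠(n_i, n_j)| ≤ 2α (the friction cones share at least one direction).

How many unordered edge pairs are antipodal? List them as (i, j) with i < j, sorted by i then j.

count = 7; pairs: (0,3), (0,4), (1,4), (1,5), (2,4), (2,5), (3,5)

α = atan 0.7 = 34.99°;  2α = 69.98°
n_0 = (-0.4741, -0.8805)
n_1 = (+0.2784, -0.9605)
n_2 = (+0.7463, -0.6656)
n_3 = (+0.9936, -0.1128)
n_4 = (+0.2094, +0.9778)
n_5 = (-0.9969, +0.0792)
  (0,1): δ = 135.53°  ·
  (0,2): δ = 103.43°  ·
  (0,3): δ = 68.17°  ✓
  (0,4): δ = 16.22°  ✓
  (0,5): δ = 113.76°  ·
  (1,2): δ = 147.89°  ·
  (1,3): δ = 112.64°  ·
  (1,4): δ = 28.25°  ✓
  (1,5): δ = 69.29°  ✓
  (2,3): δ = 144.74°  ·
  (2,4): δ = 60.36°  ✓
  (2,5): δ = 37.18°  ✓
  (3,4): δ = 95.61°  ·
  (3,5): δ = 1.93°  ✓
  (4,5): δ = 82.46°  ·
antipodal pairs: 7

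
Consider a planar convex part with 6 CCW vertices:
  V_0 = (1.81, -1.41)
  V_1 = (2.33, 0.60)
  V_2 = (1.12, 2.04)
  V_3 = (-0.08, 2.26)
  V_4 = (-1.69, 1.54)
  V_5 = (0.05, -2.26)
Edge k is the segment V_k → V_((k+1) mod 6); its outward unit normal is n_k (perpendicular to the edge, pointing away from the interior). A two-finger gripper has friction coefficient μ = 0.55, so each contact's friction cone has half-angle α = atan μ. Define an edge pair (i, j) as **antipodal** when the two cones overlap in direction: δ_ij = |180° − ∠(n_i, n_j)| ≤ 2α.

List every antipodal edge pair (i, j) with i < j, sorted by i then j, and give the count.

count = 6; pairs: (0,3), (0,4), (1,4), (2,4), (2,5), (3,5)

α = atan 0.55 = 28.81°;  2α = 57.62°
n_0 = (+0.9681, -0.2505)
n_1 = (+0.7656, +0.6433)
n_2 = (+0.1803, +0.9836)
n_3 = (-0.4082, +0.9129)
n_4 = (-0.9092, -0.4163)
n_5 = (+0.4349, -0.9005)
  (0,1): δ = 125.46°  ·
  (0,2): δ = 85.88°  ·
  (0,3): δ = 51.40°  ✓
  (0,4): δ = 39.11°  ✓
  (0,5): δ = 130.28°  ·
  (1,2): δ = 140.43°  ·
  (1,3): δ = 105.95°  ·
  (1,4): δ = 15.44°  ✓
  (1,5): δ = 75.74°  ·
  (2,3): δ = 145.52°  ·
  (2,4): δ = 55.01°  ✓
  (2,5): δ = 36.17°  ✓
  (3,4): δ = 89.49°  ·
  (3,5): δ = 1.68°  ✓
  (4,5): δ = 88.82°  ·
antipodal pairs: 6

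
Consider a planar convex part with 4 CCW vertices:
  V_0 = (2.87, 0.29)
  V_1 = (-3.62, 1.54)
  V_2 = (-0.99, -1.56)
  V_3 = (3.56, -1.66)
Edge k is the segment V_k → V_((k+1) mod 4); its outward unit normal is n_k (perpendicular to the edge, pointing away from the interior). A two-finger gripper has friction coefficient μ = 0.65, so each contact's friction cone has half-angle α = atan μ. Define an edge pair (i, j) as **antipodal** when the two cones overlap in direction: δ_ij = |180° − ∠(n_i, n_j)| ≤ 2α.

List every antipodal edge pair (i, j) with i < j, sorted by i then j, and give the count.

α = atan 0.65 = 33.02°;  2α = 66.05°
n_0 = (+0.1891, +0.9820)
n_1 = (-0.7625, -0.6469)
n_2 = (-0.0220, -0.9998)
n_3 = (+0.9427, +0.3336)
  (0,1): δ = 38.79°  ✓
  (0,2): δ = 9.64°  ✓
  (0,3): δ = 120.39°  ·
  (1,2): δ = 131.57°  ·
  (1,3): δ = 20.82°  ✓
  (2,3): δ = 69.25°  ·
antipodal pairs: 3

count = 3; pairs: (0,1), (0,2), (1,3)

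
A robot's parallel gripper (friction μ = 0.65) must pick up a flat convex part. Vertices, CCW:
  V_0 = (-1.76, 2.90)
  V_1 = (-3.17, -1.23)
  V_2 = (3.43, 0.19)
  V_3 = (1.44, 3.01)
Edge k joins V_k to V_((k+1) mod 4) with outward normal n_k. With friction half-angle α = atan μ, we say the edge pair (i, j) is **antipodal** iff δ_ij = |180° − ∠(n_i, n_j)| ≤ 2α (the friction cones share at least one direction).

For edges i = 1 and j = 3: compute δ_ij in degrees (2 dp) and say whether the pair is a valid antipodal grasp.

α = atan 0.65 = 33.02°;  2α = 66.05°
edge 1: e_1 = (+6.60, +1.42);  n_1 = (+0.2103, -0.9776)
edge 3: e_3 = (-3.20, -0.11);  n_3 = (-0.0344, +0.9994)
∠(n_1, n_3) = 169.83°
δ = |180° − 169.83°| = 10.17°
10.17° ≤ 2α = 66.05°  →  valid

δ = 10.17°, valid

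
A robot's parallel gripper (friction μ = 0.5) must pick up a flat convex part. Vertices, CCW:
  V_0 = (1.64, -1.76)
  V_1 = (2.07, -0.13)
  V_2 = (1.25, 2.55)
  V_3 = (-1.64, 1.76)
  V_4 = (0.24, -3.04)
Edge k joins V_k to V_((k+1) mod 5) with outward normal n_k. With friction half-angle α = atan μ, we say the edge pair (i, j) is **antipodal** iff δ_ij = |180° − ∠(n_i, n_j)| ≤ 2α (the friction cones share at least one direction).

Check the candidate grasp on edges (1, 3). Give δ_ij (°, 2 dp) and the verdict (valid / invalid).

δ = 4.38°, valid

α = atan 0.5 = 26.57°;  2α = 53.13°
edge 1: e_1 = (-0.82, +2.68);  n_1 = (+0.9562, +0.2926)
edge 3: e_3 = (+1.88, -4.80);  n_3 = (-0.9311, -0.3647)
∠(n_1, n_3) = 175.62°
δ = |180° − 175.62°| = 4.38°
4.38° ≤ 2α = 53.13°  →  valid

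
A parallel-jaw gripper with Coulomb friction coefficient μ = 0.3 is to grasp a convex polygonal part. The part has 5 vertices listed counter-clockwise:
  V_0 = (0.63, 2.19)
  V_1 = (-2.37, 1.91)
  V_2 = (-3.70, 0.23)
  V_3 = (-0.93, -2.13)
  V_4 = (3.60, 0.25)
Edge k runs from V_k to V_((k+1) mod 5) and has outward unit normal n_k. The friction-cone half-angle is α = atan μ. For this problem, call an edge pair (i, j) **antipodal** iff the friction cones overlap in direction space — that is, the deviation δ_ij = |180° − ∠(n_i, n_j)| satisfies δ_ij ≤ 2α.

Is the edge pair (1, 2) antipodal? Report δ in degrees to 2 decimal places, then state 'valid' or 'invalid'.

α = atan 0.3 = 16.70°;  2α = 33.40°
edge 1: e_1 = (-1.33, -1.68);  n_1 = (-0.7840, +0.6207)
edge 2: e_2 = (+2.77, -2.36);  n_2 = (-0.6485, -0.7612)
∠(n_1, n_2) = 87.94°
δ = |180° − 87.94°| = 92.06°
92.06° > 2α = 33.40°  →  invalid

δ = 92.06°, invalid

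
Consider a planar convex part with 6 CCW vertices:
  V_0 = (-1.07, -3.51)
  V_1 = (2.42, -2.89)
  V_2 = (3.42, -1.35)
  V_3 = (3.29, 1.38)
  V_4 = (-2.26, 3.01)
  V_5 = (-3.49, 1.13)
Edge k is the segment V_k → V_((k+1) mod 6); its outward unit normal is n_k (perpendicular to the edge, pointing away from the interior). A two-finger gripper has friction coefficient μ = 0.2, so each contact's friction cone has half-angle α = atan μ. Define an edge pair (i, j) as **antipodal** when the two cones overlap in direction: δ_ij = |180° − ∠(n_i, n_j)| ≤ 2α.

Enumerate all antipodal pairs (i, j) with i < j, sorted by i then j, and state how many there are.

α = atan 0.2 = 11.31°;  2α = 22.62°
n_0 = (+0.1749, -0.9846)
n_1 = (+0.8387, -0.5446)
n_2 = (+0.9989, +0.0476)
n_3 = (+0.2818, +0.9595)
n_4 = (-0.8368, +0.5475)
n_5 = (-0.8867, -0.4624)
  (0,1): δ = 133.07°  ·
  (0,2): δ = 97.35°  ·
  (0,3): δ = 26.44°  ·
  (0,4): δ = 46.73°  ·
  (0,5): δ = 107.47°  ·
  (1,2): δ = 144.28°  ·
  (1,3): δ = 73.37°  ·
  (1,4): δ = 0.20°  ✓
  (1,5): δ = 60.54°  ·
  (2,3): δ = 109.09°  ·
  (2,4): δ = 35.92°  ·
  (2,5): δ = 24.82°  ·
  (3,4): δ = 106.83°  ·
  (3,5): δ = 46.09°  ·
  (4,5): δ = 119.26°  ·
antipodal pairs: 1

count = 1; pairs: (1,4)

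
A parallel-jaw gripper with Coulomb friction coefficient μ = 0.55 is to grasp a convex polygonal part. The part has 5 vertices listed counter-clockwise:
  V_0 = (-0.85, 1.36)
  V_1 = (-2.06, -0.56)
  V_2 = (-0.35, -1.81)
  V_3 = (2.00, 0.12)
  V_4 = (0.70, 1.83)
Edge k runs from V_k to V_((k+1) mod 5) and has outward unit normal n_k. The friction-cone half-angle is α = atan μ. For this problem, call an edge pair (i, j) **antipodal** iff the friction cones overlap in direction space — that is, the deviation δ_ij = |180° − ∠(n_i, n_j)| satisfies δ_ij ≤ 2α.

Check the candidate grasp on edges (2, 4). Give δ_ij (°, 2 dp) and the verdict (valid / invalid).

δ = 22.53°, valid

α = atan 0.55 = 28.81°;  2α = 57.62°
edge 2: e_2 = (+2.35, +1.93);  n_2 = (+0.6347, -0.7728)
edge 4: e_4 = (-1.55, -0.47);  n_4 = (-0.2902, +0.9570)
∠(n_2, n_4) = 157.47°
δ = |180° − 157.47°| = 22.53°
22.53° ≤ 2α = 57.62°  →  valid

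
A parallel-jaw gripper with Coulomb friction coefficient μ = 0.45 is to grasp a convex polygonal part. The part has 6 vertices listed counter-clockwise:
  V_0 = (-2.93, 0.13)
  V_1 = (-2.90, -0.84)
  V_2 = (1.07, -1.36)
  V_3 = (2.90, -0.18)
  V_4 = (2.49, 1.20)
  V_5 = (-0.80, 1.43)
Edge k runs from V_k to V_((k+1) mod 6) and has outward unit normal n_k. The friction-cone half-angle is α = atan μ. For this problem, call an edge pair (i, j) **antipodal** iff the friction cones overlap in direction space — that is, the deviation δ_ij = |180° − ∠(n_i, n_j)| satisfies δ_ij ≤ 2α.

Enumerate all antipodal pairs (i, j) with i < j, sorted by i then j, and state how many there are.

count = 5; pairs: (0,3), (1,4), (1,5), (2,4), (2,5)

α = atan 0.45 = 24.23°;  2α = 48.46°
n_0 = (-0.9995, -0.0309)
n_1 = (-0.1299, -0.9915)
n_2 = (+0.5419, -0.8404)
n_3 = (+0.9586, +0.2848)
n_4 = (+0.0697, +0.9976)
n_5 = (-0.5210, +0.8536)
  (0,1): δ = 99.23°  ·
  (0,2): δ = 58.96°  ·
  (0,3): δ = 14.78°  ✓
  (0,4): δ = 84.23°  ·
  (0,5): δ = 119.63°  ·
  (1,2): δ = 139.72°  ·
  (1,3): δ = 65.99°  ·
  (1,4): δ = 3.46°  ✓
  (1,5): δ = 38.86°  ✓
  (2,3): δ = 106.27°  ·
  (2,4): δ = 36.81°  ✓
  (2,5): δ = 1.42°  ✓
  (3,4): δ = 110.55°  ·
  (3,5): δ = 75.15°  ·
  (4,5): δ = 144.60°  ·
antipodal pairs: 5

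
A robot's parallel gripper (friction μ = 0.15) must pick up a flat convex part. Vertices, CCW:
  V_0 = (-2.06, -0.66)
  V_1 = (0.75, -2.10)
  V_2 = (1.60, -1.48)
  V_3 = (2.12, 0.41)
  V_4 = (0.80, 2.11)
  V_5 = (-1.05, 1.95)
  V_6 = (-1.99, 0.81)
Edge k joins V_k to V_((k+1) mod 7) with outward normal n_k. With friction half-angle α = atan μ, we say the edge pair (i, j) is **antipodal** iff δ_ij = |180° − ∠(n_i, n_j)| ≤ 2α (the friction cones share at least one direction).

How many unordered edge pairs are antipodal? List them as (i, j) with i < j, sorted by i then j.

α = atan 0.15 = 8.53°;  2α = 17.06°
n_0 = (-0.4561, -0.8899)
n_1 = (+0.5893, -0.8079)
n_2 = (+0.9642, -0.2653)
n_3 = (+0.7899, +0.6133)
n_4 = (-0.0862, +0.9963)
n_5 = (-0.7715, +0.6362)
n_6 = (-0.9989, +0.0476)
  (0,1): δ = 116.76°  ·
  (0,2): δ = 78.25°  ·
  (0,3): δ = 25.04°  ·
  (0,4): δ = 32.08°  ·
  (0,5): δ = 77.63°  ·
  (0,6): δ = 114.41°  ·
  (1,2): δ = 141.49°  ·
  (1,3): δ = 88.28°  ·
  (1,4): δ = 31.16°  ·
  (1,5): δ = 14.38°  ✓
  (1,6): δ = 51.17°  ·
  (2,3): δ = 126.79°  ·
  (2,4): δ = 69.67°  ·
  (2,5): δ = 24.12°  ·
  (2,6): δ = 12.66°  ✓
  (3,4): δ = 122.89°  ·
  (3,5): δ = 77.34°  ·
  (3,6): δ = 40.55°  ·
  (4,5): δ = 134.45°  ·
  (4,6): δ = 97.67°  ·
  (5,6): δ = 143.22°  ·
antipodal pairs: 2

count = 2; pairs: (1,5), (2,6)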